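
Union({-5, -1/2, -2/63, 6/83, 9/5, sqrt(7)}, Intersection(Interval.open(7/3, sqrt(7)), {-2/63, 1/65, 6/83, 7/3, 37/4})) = {-5, -1/2, -2/63, 6/83, 9/5, sqrt(7)}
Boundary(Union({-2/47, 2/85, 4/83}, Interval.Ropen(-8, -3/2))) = {-8, -3/2, -2/47, 2/85, 4/83}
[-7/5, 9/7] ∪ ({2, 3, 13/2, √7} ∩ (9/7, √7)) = [-7/5, 9/7] ∪ {2}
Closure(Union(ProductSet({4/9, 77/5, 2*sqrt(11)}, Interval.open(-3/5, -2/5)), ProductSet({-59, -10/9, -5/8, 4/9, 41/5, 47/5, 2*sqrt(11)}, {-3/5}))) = Union(ProductSet({4/9, 77/5, 2*sqrt(11)}, Interval(-3/5, -2/5)), ProductSet({-59, -10/9, -5/8, 4/9, 41/5, 47/5, 2*sqrt(11)}, {-3/5}))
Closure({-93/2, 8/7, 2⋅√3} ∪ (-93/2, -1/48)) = [-93/2, -1/48] ∪ {8/7, 2⋅√3}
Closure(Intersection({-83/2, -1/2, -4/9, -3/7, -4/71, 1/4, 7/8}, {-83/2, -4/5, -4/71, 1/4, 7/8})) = {-83/2, -4/71, 1/4, 7/8}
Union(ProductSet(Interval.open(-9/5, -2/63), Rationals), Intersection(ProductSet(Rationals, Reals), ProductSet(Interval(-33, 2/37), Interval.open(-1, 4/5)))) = Union(ProductSet(Intersection(Interval(-33, 2/37), Rationals), Interval.open(-1, 4/5)), ProductSet(Interval.open(-9/5, -2/63), Rationals))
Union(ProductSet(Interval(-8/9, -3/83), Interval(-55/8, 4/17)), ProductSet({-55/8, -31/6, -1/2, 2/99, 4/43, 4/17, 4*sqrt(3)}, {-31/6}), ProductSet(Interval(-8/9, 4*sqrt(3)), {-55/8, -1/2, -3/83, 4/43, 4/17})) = Union(ProductSet({-55/8, -31/6, -1/2, 2/99, 4/43, 4/17, 4*sqrt(3)}, {-31/6}), ProductSet(Interval(-8/9, -3/83), Interval(-55/8, 4/17)), ProductSet(Interval(-8/9, 4*sqrt(3)), {-55/8, -1/2, -3/83, 4/43, 4/17}))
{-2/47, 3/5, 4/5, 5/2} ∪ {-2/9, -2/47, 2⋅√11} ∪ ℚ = ℚ ∪ {2⋅√11}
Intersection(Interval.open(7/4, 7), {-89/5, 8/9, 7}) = EmptySet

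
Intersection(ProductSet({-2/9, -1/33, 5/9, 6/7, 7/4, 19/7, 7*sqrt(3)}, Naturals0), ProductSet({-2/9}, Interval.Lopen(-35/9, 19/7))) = ProductSet({-2/9}, Range(0, 3, 1))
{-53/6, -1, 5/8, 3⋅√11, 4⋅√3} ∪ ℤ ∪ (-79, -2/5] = ℤ ∪ [-79, -2/5] ∪ {5/8, 3⋅√11, 4⋅√3}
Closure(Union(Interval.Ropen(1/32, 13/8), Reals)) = Interval(-oo, oo)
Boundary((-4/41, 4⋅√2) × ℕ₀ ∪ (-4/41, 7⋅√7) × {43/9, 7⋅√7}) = ([-4/41, 4⋅√2] × ℕ₀) ∪ ([-4/41, 7⋅√7] × {43/9, 7⋅√7})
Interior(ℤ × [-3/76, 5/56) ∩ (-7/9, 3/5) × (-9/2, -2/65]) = ∅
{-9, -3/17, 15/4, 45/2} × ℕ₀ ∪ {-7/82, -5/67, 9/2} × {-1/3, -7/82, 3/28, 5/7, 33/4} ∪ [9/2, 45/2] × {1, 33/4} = ({-9, -3/17, 15/4, 45/2} × ℕ₀) ∪ ([9/2, 45/2] × {1, 33/4}) ∪ ({-7/82, -5/67, 9/2} × {-1/3, -7/82, 3/28, 5/7, 33/4})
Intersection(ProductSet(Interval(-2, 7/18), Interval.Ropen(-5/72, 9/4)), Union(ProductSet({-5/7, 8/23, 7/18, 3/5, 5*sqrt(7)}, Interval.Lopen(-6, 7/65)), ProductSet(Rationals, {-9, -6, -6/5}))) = ProductSet({-5/7, 8/23, 7/18}, Interval(-5/72, 7/65))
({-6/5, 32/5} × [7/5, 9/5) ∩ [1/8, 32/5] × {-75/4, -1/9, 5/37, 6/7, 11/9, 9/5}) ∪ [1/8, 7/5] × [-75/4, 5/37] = [1/8, 7/5] × [-75/4, 5/37]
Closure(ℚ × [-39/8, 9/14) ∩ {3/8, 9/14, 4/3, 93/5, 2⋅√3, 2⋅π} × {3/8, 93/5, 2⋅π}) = {3/8, 9/14, 4/3, 93/5} × {3/8}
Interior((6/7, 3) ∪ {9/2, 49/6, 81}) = (6/7, 3)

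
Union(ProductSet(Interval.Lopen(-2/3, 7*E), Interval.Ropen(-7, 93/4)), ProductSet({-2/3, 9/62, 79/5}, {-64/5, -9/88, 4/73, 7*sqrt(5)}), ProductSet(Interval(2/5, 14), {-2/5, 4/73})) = Union(ProductSet({-2/3, 9/62, 79/5}, {-64/5, -9/88, 4/73, 7*sqrt(5)}), ProductSet(Interval.Lopen(-2/3, 7*E), Interval.Ropen(-7, 93/4)))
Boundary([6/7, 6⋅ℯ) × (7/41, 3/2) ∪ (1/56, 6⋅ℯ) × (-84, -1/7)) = ({1/56, 6⋅ℯ} × [-84, -1/7]) ∪ ({6/7, 6⋅ℯ} × [7/41, 3/2]) ∪ ([1/56, 6⋅ℯ] × {-84, -1/7}) ∪ ([6/7, 6⋅ℯ] × {7/41, 3/2})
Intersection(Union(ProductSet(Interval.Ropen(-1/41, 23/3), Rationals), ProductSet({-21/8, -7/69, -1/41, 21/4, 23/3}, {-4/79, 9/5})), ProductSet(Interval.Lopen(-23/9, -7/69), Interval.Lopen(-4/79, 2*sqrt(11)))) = ProductSet({-7/69}, {9/5})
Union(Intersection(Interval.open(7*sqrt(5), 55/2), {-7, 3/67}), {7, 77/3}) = {7, 77/3}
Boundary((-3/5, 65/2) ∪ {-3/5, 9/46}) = {-3/5, 65/2}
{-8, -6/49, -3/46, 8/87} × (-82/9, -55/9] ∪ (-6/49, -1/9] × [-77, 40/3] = ({-8, -6/49, -3/46, 8/87} × (-82/9, -55/9]) ∪ ((-6/49, -1/9] × [-77, 40/3])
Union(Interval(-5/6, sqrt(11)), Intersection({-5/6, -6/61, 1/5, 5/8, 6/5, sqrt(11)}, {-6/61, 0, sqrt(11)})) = Interval(-5/6, sqrt(11))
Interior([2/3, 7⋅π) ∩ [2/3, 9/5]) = (2/3, 9/5)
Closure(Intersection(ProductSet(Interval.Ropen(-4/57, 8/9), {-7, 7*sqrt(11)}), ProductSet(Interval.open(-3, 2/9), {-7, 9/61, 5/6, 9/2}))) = ProductSet(Interval(-4/57, 2/9), {-7})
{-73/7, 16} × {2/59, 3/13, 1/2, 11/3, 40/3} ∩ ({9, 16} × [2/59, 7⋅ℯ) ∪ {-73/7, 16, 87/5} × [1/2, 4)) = ({-73/7, 16} × {1/2, 11/3}) ∪ ({16} × {2/59, 3/13, 1/2, 11/3, 40/3})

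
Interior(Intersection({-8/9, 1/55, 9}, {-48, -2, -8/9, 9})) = EmptySet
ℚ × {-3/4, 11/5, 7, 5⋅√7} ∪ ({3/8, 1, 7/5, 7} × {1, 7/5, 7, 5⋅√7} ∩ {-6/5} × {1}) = ℚ × {-3/4, 11/5, 7, 5⋅√7}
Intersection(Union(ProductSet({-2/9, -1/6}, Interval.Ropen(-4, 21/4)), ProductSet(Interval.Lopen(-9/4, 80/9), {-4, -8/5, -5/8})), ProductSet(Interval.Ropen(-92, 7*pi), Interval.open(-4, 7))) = Union(ProductSet({-2/9, -1/6}, Interval.open(-4, 21/4)), ProductSet(Interval.Lopen(-9/4, 80/9), {-8/5, -5/8}))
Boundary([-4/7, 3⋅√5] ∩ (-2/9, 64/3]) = {-2/9, 3⋅√5}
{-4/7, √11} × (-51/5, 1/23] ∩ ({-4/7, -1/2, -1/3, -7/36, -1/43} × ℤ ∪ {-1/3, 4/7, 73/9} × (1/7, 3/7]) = {-4/7} × {-10, -9, …, 0}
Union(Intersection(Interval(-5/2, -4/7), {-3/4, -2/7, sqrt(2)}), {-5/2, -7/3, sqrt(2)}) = {-5/2, -7/3, -3/4, sqrt(2)}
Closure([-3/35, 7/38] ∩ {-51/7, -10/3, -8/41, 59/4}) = ∅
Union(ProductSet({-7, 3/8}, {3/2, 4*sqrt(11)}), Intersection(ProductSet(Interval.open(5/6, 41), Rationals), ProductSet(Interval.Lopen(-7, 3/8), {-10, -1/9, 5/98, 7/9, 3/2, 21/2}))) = ProductSet({-7, 3/8}, {3/2, 4*sqrt(11)})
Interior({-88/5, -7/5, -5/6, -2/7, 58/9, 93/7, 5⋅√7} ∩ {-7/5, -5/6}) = ∅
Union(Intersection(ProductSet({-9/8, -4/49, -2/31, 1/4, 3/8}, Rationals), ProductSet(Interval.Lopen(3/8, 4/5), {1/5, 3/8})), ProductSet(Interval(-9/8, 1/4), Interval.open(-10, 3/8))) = ProductSet(Interval(-9/8, 1/4), Interval.open(-10, 3/8))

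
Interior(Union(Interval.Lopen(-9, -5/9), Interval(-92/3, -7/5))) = Interval.open(-92/3, -5/9)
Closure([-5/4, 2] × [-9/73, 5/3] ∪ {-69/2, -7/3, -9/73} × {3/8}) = ({-69/2, -7/3, -9/73} × {3/8}) ∪ ([-5/4, 2] × [-9/73, 5/3])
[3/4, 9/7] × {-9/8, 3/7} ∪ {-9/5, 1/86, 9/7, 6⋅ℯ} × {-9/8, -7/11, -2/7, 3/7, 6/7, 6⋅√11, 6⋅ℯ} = ([3/4, 9/7] × {-9/8, 3/7}) ∪ ({-9/5, 1/86, 9/7, 6⋅ℯ} × {-9/8, -7/11, -2/7, 3/7, 6/7, 6⋅√11, 6⋅ℯ})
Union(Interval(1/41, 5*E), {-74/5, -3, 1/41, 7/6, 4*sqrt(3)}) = Union({-74/5, -3}, Interval(1/41, 5*E))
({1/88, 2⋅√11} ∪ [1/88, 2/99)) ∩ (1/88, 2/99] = (1/88, 2/99)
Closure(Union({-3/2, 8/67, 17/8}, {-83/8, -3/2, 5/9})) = {-83/8, -3/2, 8/67, 5/9, 17/8}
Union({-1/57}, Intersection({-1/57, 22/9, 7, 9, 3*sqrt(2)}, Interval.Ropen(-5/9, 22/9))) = {-1/57}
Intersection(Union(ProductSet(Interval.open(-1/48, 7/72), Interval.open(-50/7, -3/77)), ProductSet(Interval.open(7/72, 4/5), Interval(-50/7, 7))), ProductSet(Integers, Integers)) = ProductSet(Range(0, 1, 1), Range(-7, 0, 1))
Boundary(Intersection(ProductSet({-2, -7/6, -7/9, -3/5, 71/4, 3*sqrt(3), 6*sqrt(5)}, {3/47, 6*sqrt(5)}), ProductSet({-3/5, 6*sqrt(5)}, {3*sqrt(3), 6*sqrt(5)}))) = ProductSet({-3/5, 6*sqrt(5)}, {6*sqrt(5)})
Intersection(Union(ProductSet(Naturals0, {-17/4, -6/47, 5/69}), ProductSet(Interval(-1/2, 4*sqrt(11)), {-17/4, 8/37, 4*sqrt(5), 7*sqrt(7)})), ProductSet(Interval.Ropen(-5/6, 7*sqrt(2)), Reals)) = Union(ProductSet(Interval.Ropen(-1/2, 7*sqrt(2)), {-17/4, 8/37, 4*sqrt(5), 7*sqrt(7)}), ProductSet(Range(0, 10, 1), {-17/4, -6/47, 5/69}))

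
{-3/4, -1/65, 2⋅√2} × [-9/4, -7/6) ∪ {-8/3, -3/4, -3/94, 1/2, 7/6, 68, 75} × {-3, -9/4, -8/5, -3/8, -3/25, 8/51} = ({-3/4, -1/65, 2⋅√2} × [-9/4, -7/6)) ∪ ({-8/3, -3/4, -3/94, 1/2, 7/6, 68, 75} × {-3, -9/4, -8/5, -3/8, -3/25, 8/51})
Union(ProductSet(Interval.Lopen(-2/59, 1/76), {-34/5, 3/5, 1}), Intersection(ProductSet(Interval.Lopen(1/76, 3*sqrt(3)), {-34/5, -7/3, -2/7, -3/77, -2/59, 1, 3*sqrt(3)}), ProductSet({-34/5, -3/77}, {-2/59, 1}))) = ProductSet(Interval.Lopen(-2/59, 1/76), {-34/5, 3/5, 1})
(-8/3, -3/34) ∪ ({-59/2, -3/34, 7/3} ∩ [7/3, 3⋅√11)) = (-8/3, -3/34) ∪ {7/3}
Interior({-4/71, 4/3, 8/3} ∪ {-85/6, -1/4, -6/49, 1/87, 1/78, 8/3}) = ∅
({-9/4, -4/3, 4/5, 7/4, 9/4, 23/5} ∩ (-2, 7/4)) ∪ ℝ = ℝ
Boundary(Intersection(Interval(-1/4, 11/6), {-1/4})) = {-1/4}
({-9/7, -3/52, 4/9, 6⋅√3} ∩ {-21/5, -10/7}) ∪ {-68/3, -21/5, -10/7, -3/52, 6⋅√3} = {-68/3, -21/5, -10/7, -3/52, 6⋅√3}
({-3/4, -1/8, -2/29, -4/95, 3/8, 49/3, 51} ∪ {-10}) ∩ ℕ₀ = {51}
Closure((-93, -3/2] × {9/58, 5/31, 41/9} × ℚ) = [-93, -3/2] × {9/58, 5/31, 41/9} × ℝ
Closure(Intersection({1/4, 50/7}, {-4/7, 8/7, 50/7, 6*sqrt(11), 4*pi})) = {50/7}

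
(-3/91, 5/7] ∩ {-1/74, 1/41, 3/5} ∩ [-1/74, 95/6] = {-1/74, 1/41, 3/5}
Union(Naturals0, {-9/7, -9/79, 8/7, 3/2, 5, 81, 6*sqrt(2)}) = Union({-9/7, -9/79, 8/7, 3/2, 6*sqrt(2)}, Naturals0)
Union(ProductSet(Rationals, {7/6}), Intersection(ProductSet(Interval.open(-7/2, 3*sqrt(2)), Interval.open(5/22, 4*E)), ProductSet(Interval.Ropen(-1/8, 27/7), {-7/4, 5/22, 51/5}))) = Union(ProductSet(Interval.Ropen(-1/8, 27/7), {51/5}), ProductSet(Rationals, {7/6}))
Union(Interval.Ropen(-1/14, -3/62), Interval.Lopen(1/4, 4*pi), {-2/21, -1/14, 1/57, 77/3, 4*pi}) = Union({-2/21, 1/57, 77/3}, Interval.Ropen(-1/14, -3/62), Interval.Lopen(1/4, 4*pi))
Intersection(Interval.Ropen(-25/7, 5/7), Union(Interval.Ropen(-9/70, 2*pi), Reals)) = Interval.Ropen(-25/7, 5/7)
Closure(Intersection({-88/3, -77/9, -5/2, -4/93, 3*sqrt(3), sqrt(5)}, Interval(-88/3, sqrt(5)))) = {-88/3, -77/9, -5/2, -4/93, sqrt(5)}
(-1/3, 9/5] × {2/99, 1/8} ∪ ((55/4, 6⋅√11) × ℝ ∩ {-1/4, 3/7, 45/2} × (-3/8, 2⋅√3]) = (-1/3, 9/5] × {2/99, 1/8}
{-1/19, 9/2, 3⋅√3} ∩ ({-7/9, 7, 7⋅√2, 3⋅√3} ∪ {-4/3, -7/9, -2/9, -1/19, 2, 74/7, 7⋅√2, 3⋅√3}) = {-1/19, 3⋅√3}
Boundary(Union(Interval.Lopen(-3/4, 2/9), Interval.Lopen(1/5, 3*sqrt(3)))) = {-3/4, 3*sqrt(3)}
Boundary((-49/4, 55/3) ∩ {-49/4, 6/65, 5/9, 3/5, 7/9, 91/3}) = {6/65, 5/9, 3/5, 7/9}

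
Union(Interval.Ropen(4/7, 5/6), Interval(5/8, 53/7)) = Interval(4/7, 53/7)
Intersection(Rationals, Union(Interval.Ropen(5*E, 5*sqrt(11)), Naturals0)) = Union(Intersection(Interval.Ropen(5*E, 5*sqrt(11)), Rationals), Naturals0)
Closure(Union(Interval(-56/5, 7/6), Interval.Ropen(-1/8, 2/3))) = Interval(-56/5, 7/6)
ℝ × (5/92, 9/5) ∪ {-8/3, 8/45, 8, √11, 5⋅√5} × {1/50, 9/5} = (ℝ × (5/92, 9/5)) ∪ ({-8/3, 8/45, 8, √11, 5⋅√5} × {1/50, 9/5})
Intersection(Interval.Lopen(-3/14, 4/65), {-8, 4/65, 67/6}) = {4/65}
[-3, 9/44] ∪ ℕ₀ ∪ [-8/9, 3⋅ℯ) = [-3, 3⋅ℯ) ∪ ℕ₀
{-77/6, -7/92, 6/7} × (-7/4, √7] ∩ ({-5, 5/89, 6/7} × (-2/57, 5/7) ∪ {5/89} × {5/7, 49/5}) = {6/7} × (-2/57, 5/7)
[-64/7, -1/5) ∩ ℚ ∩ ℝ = ℚ ∩ [-64/7, -1/5)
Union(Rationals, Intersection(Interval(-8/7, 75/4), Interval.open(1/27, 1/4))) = Union(Interval(1/27, 1/4), Rationals)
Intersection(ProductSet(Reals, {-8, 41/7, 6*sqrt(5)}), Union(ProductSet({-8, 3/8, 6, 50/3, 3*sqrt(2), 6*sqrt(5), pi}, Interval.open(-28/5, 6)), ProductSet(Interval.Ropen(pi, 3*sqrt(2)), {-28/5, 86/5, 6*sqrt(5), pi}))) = Union(ProductSet({-8, 3/8, 6, 50/3, 3*sqrt(2), 6*sqrt(5), pi}, {41/7}), ProductSet(Interval.Ropen(pi, 3*sqrt(2)), {6*sqrt(5)}))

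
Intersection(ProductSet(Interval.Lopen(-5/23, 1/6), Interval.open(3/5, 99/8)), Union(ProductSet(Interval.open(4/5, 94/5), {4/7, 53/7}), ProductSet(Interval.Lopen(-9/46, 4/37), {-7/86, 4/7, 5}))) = ProductSet(Interval.Lopen(-9/46, 4/37), {5})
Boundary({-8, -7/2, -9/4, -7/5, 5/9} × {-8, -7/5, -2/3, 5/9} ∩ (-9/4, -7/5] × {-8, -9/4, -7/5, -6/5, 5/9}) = {-7/5} × {-8, -7/5, 5/9}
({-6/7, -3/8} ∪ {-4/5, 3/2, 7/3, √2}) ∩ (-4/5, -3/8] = {-3/8}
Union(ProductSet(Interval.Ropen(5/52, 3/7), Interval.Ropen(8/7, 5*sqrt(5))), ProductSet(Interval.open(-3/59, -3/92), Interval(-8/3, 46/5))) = Union(ProductSet(Interval.open(-3/59, -3/92), Interval(-8/3, 46/5)), ProductSet(Interval.Ropen(5/52, 3/7), Interval.Ropen(8/7, 5*sqrt(5))))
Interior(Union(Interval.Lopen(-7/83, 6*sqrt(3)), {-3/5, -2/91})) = Interval.open(-7/83, 6*sqrt(3))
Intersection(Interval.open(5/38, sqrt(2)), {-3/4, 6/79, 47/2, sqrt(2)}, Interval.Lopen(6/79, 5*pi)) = EmptySet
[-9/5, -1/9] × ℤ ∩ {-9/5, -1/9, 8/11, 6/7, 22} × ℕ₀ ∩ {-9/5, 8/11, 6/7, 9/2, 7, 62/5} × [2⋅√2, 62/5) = {-9/5} × {3, 4, …, 12}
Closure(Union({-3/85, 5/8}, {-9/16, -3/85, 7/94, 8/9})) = {-9/16, -3/85, 7/94, 5/8, 8/9}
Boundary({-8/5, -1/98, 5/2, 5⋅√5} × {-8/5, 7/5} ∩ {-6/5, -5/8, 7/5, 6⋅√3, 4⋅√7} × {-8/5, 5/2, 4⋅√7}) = ∅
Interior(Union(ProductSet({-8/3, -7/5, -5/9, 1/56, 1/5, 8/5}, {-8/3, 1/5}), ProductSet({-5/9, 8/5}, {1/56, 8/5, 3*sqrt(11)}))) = EmptySet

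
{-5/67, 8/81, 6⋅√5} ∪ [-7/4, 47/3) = [-7/4, 47/3)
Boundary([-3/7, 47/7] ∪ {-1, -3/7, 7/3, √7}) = {-1, -3/7, 47/7}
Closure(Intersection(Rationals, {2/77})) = {2/77}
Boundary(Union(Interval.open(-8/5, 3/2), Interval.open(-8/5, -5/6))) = {-8/5, 3/2}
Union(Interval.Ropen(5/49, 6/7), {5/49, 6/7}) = Interval(5/49, 6/7)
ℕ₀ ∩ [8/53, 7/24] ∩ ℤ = ∅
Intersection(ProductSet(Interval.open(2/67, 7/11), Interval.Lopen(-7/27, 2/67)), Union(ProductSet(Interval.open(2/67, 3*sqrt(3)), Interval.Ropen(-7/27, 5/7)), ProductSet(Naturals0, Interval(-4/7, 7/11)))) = ProductSet(Interval.open(2/67, 7/11), Interval.Lopen(-7/27, 2/67))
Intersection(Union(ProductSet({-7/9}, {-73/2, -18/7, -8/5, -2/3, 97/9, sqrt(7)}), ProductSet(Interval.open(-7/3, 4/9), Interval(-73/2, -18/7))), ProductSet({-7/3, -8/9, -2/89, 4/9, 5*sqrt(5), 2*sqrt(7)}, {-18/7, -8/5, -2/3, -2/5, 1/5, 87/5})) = ProductSet({-8/9, -2/89}, {-18/7})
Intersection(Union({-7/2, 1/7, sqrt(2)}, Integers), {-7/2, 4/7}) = {-7/2}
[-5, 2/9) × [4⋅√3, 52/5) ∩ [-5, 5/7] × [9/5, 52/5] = [-5, 2/9) × [4⋅√3, 52/5)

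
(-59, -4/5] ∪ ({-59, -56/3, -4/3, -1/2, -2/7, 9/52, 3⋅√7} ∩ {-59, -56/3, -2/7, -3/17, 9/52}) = [-59, -4/5] ∪ {-2/7, 9/52}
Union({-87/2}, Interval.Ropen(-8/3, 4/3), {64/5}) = Union({-87/2, 64/5}, Interval.Ropen(-8/3, 4/3))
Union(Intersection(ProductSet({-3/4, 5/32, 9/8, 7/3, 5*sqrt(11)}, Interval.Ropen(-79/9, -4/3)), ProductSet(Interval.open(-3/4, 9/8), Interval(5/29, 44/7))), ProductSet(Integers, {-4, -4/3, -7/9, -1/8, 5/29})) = ProductSet(Integers, {-4, -4/3, -7/9, -1/8, 5/29})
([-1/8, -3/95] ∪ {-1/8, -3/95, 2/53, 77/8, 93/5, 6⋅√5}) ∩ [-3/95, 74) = {-3/95, 2/53, 77/8, 93/5, 6⋅√5}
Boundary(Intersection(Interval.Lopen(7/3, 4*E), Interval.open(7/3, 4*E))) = {7/3, 4*E}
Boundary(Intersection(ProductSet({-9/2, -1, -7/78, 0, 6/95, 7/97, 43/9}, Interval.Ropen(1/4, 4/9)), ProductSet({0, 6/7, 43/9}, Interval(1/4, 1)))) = ProductSet({0, 43/9}, Interval(1/4, 4/9))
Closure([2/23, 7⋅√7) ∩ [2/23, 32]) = [2/23, 7⋅√7]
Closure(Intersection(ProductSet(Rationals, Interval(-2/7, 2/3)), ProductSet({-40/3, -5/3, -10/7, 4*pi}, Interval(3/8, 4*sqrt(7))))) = ProductSet({-40/3, -5/3, -10/7}, Interval(3/8, 2/3))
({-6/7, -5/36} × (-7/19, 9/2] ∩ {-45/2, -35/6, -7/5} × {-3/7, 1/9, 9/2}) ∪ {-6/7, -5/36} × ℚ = {-6/7, -5/36} × ℚ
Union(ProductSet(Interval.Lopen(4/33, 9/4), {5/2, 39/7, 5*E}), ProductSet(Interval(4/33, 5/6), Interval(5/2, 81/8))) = Union(ProductSet(Interval(4/33, 5/6), Interval(5/2, 81/8)), ProductSet(Interval.Lopen(4/33, 9/4), {5/2, 39/7, 5*E}))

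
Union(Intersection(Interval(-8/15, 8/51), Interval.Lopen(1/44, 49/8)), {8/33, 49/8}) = Union({8/33, 49/8}, Interval.Lopen(1/44, 8/51))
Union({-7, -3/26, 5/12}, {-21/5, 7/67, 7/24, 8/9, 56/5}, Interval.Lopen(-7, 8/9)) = Union({56/5}, Interval(-7, 8/9))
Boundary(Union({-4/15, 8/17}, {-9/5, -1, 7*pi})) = {-9/5, -1, -4/15, 8/17, 7*pi}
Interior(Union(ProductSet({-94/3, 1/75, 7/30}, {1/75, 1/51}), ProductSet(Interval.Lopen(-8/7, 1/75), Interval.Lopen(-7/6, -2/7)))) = ProductSet(Interval.open(-8/7, 1/75), Interval.open(-7/6, -2/7))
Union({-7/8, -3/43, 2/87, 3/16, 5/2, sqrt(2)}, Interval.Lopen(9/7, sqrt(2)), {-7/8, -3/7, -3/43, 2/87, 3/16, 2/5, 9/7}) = Union({-7/8, -3/7, -3/43, 2/87, 3/16, 2/5, 5/2}, Interval(9/7, sqrt(2)))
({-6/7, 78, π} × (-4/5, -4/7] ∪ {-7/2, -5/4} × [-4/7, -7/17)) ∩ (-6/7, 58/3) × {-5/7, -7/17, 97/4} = {π} × {-5/7}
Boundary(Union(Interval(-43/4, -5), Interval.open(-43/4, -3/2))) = {-43/4, -3/2}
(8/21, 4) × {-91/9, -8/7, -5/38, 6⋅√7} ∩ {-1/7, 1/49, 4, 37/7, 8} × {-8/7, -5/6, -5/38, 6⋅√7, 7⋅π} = ∅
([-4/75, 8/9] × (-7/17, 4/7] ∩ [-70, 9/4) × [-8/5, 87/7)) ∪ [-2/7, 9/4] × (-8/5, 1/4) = ([-2/7, 9/4] × (-8/5, 1/4)) ∪ ([-4/75, 8/9] × (-7/17, 4/7])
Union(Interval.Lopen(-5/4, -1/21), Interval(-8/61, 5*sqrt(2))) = Interval.Lopen(-5/4, 5*sqrt(2))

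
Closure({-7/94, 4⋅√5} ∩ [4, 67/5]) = {4⋅√5}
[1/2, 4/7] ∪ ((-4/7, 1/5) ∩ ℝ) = (-4/7, 1/5) ∪ [1/2, 4/7]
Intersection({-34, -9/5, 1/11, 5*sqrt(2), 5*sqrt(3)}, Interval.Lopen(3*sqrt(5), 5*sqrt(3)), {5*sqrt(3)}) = {5*sqrt(3)}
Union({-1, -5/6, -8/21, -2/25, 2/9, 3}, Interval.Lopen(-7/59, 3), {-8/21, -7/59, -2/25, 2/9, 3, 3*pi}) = Union({-1, -5/6, -8/21, 3*pi}, Interval(-7/59, 3))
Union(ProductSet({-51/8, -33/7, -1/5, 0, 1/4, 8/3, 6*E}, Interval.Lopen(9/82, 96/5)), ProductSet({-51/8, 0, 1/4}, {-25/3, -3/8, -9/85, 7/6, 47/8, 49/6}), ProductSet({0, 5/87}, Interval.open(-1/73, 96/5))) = Union(ProductSet({0, 5/87}, Interval.open(-1/73, 96/5)), ProductSet({-51/8, 0, 1/4}, {-25/3, -3/8, -9/85, 7/6, 47/8, 49/6}), ProductSet({-51/8, -33/7, -1/5, 0, 1/4, 8/3, 6*E}, Interval.Lopen(9/82, 96/5)))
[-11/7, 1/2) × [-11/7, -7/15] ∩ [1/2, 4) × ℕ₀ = ∅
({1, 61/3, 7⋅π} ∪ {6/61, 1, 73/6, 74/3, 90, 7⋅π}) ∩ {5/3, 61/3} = {61/3}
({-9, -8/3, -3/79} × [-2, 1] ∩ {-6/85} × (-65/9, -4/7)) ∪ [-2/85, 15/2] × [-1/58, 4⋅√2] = [-2/85, 15/2] × [-1/58, 4⋅√2]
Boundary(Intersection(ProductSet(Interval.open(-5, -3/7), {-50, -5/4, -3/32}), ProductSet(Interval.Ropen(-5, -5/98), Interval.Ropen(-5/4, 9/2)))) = ProductSet(Interval(-5, -3/7), {-5/4, -3/32})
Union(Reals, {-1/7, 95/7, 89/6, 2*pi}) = Reals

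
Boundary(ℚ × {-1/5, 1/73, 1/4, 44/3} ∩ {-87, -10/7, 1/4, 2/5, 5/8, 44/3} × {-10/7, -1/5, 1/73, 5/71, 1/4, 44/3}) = {-87, -10/7, 1/4, 2/5, 5/8, 44/3} × {-1/5, 1/73, 1/4, 44/3}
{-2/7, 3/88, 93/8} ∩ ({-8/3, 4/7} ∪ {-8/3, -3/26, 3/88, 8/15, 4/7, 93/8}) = {3/88, 93/8}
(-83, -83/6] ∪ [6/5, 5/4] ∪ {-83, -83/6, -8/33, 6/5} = [-83, -83/6] ∪ {-8/33} ∪ [6/5, 5/4]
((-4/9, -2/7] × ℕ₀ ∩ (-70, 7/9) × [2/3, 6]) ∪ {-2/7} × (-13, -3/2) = ({-2/7} × (-13, -3/2)) ∪ ((-4/9, -2/7] × {1, 2, …, 6})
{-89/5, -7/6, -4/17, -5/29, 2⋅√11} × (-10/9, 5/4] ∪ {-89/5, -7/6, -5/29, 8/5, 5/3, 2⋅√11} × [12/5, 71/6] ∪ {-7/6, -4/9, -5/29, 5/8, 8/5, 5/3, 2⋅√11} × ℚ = ({-7/6, -4/9, -5/29, 5/8, 8/5, 5/3, 2⋅√11} × ℚ) ∪ ({-89/5, -7/6, -4/17, -5/29, 2⋅√11} × (-10/9, 5/4]) ∪ ({-89/5, -7/6, -5/29, 8/5, 5/3, 2⋅√11} × [12/5, 71/6])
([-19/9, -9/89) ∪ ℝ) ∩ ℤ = ℤ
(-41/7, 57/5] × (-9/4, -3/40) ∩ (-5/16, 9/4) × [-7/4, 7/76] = (-5/16, 9/4) × [-7/4, -3/40)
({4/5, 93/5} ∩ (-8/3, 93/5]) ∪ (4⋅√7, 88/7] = {4/5, 93/5} ∪ (4⋅√7, 88/7]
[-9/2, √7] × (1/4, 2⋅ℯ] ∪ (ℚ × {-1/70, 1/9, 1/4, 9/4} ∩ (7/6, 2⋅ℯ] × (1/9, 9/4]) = ((ℚ ∩ (7/6, 2⋅ℯ]) × {1/4, 9/4}) ∪ ([-9/2, √7] × (1/4, 2⋅ℯ])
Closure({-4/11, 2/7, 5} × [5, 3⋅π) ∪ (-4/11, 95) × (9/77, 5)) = ({-4/11, 95} × [9/77, 5]) ∪ ([-4/11, 95] × {9/77, 5}) ∪ ((-4/11, 95) × (9/77, 5)) ∪ ({-4/11, 2/7, 5} × [5, 3⋅π])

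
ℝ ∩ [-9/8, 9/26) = [-9/8, 9/26)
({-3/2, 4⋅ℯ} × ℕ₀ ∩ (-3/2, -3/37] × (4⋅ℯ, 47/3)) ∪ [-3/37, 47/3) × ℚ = [-3/37, 47/3) × ℚ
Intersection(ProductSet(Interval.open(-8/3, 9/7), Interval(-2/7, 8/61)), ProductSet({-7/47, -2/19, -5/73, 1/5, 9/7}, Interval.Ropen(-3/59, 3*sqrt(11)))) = ProductSet({-7/47, -2/19, -5/73, 1/5}, Interval(-3/59, 8/61))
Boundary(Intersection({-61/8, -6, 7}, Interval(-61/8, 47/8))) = {-61/8, -6}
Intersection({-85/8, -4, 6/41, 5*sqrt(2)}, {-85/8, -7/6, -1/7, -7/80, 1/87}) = {-85/8}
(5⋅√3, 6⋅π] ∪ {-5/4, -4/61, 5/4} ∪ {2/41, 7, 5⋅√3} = {-5/4, -4/61, 2/41, 5/4, 7} ∪ [5⋅√3, 6⋅π]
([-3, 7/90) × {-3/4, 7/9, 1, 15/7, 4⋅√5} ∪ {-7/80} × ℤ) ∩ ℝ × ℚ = ({-7/80} × ℤ) ∪ ([-3, 7/90) × {-3/4, 7/9, 1, 15/7})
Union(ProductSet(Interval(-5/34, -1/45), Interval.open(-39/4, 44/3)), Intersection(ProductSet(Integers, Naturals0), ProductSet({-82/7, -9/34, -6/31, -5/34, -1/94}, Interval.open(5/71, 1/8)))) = ProductSet(Interval(-5/34, -1/45), Interval.open(-39/4, 44/3))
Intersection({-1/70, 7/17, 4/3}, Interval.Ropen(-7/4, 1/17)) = {-1/70}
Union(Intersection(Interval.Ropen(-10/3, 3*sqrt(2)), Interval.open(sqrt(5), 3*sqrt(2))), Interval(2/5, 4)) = Interval.Ropen(2/5, 3*sqrt(2))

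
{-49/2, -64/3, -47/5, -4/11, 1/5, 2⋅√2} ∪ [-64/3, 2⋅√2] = {-49/2} ∪ [-64/3, 2⋅√2]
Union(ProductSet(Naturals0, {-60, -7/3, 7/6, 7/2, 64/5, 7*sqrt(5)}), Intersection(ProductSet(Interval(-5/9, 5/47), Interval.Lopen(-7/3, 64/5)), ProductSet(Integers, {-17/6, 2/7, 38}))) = Union(ProductSet(Naturals0, {-60, -7/3, 7/6, 7/2, 64/5, 7*sqrt(5)}), ProductSet(Range(0, 1, 1), {2/7}))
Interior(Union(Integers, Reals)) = Reals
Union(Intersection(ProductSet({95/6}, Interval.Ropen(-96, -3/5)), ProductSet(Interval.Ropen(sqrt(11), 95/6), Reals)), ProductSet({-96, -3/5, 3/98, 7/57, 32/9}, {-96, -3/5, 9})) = ProductSet({-96, -3/5, 3/98, 7/57, 32/9}, {-96, -3/5, 9})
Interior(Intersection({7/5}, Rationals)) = EmptySet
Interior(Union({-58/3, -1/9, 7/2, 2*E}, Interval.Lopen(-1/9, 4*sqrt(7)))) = Interval.open(-1/9, 4*sqrt(7))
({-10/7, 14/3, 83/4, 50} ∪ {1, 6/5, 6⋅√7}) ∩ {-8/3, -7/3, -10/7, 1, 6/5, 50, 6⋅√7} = {-10/7, 1, 6/5, 50, 6⋅√7}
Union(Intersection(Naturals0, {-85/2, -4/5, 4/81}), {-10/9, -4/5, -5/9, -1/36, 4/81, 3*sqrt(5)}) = {-10/9, -4/5, -5/9, -1/36, 4/81, 3*sqrt(5)}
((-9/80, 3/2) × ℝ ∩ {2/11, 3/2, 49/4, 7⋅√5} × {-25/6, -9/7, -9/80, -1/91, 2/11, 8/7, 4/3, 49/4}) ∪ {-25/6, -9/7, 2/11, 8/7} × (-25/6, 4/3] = ({-25/6, -9/7, 2/11, 8/7} × (-25/6, 4/3]) ∪ ({2/11} × {-25/6, -9/7, -9/80, -1/91, 2/11, 8/7, 4/3, 49/4})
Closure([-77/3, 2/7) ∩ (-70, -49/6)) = [-77/3, -49/6]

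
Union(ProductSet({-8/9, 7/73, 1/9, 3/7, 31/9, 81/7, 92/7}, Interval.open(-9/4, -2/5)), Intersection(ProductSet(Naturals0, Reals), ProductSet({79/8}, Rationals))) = ProductSet({-8/9, 7/73, 1/9, 3/7, 31/9, 81/7, 92/7}, Interval.open(-9/4, -2/5))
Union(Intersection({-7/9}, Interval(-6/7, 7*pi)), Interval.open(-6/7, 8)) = Interval.open(-6/7, 8)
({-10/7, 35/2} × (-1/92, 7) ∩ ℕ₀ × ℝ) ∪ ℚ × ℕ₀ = ℚ × ℕ₀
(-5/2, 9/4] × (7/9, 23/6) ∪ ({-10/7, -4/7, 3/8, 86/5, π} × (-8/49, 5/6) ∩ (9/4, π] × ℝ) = ({π} × (-8/49, 5/6)) ∪ ((-5/2, 9/4] × (7/9, 23/6))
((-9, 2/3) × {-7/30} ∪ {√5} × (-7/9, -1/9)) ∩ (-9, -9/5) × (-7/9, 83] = (-9, -9/5) × {-7/30}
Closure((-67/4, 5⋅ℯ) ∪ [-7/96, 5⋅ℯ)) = [-67/4, 5⋅ℯ]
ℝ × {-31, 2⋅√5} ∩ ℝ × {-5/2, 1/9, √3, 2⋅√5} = ℝ × {2⋅√5}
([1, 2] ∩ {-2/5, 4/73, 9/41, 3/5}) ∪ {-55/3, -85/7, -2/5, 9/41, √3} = {-55/3, -85/7, -2/5, 9/41, √3}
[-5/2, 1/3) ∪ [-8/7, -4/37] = [-5/2, 1/3)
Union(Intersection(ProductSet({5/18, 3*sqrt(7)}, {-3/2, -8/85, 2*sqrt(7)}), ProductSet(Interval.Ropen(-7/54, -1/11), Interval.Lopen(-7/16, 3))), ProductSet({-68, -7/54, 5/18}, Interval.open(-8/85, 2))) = ProductSet({-68, -7/54, 5/18}, Interval.open(-8/85, 2))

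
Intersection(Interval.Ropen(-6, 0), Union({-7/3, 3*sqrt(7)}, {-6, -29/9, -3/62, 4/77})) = {-6, -29/9, -7/3, -3/62}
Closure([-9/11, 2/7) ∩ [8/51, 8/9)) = [8/51, 2/7]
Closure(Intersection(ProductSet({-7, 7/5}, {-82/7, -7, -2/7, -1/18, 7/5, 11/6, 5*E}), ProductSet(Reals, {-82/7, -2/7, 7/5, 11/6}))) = ProductSet({-7, 7/5}, {-82/7, -2/7, 7/5, 11/6})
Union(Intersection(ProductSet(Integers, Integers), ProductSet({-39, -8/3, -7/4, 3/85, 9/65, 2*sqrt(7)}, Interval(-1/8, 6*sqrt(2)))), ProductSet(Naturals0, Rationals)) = Union(ProductSet({-39}, Range(0, 9, 1)), ProductSet(Naturals0, Rationals))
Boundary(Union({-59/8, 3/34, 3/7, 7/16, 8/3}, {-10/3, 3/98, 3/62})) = {-59/8, -10/3, 3/98, 3/62, 3/34, 3/7, 7/16, 8/3}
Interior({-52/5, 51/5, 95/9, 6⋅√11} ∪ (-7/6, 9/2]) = (-7/6, 9/2)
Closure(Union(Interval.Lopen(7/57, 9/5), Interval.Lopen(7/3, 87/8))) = Union(Interval(7/57, 9/5), Interval(7/3, 87/8))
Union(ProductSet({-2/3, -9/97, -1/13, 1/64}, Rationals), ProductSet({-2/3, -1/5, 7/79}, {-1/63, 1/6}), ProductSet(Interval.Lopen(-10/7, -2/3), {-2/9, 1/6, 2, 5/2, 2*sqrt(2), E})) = Union(ProductSet({-2/3, -1/5, 7/79}, {-1/63, 1/6}), ProductSet({-2/3, -9/97, -1/13, 1/64}, Rationals), ProductSet(Interval.Lopen(-10/7, -2/3), {-2/9, 1/6, 2, 5/2, 2*sqrt(2), E}))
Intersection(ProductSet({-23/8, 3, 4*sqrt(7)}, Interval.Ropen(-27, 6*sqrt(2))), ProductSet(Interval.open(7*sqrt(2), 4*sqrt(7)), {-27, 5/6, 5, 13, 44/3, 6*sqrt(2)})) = EmptySet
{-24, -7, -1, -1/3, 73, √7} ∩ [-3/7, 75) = {-1/3, 73, √7}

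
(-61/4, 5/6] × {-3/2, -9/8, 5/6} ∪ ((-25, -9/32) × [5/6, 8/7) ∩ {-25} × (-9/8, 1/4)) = (-61/4, 5/6] × {-3/2, -9/8, 5/6}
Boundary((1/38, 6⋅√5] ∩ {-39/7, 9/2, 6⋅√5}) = {9/2, 6⋅√5}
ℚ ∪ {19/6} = ℚ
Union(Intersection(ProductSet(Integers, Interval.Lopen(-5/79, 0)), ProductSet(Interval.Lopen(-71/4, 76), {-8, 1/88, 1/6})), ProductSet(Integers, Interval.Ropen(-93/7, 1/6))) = ProductSet(Integers, Interval.Ropen(-93/7, 1/6))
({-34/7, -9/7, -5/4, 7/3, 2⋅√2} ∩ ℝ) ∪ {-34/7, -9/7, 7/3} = {-34/7, -9/7, -5/4, 7/3, 2⋅√2}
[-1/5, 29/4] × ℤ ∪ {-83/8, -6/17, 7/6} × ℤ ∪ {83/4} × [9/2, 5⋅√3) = (({-83/8, -6/17} ∪ [-1/5, 29/4]) × ℤ) ∪ ({83/4} × [9/2, 5⋅√3))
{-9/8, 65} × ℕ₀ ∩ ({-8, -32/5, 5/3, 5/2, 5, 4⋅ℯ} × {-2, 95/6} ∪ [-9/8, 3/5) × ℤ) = {-9/8} × ℕ₀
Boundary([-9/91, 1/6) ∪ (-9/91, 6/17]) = {-9/91, 6/17}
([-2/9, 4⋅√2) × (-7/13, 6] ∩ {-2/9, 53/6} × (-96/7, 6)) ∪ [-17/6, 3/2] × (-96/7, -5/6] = ({-2/9} × (-7/13, 6)) ∪ ([-17/6, 3/2] × (-96/7, -5/6])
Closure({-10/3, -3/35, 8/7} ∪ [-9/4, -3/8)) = {-10/3, -3/35, 8/7} ∪ [-9/4, -3/8]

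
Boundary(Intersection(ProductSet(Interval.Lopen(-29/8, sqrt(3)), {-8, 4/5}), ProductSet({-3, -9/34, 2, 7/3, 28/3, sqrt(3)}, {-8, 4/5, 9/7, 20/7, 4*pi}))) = ProductSet({-3, -9/34, sqrt(3)}, {-8, 4/5})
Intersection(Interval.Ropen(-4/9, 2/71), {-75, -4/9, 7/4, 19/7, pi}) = {-4/9}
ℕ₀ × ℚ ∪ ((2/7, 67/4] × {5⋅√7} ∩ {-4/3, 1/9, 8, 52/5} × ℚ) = ℕ₀ × ℚ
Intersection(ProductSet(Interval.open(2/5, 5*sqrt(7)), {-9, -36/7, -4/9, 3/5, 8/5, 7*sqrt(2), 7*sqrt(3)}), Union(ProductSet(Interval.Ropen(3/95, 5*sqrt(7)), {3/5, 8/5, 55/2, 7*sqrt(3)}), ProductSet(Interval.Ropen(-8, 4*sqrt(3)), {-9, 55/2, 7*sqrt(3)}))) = Union(ProductSet(Interval.open(2/5, 4*sqrt(3)), {-9, 7*sqrt(3)}), ProductSet(Interval.open(2/5, 5*sqrt(7)), {3/5, 8/5, 7*sqrt(3)}))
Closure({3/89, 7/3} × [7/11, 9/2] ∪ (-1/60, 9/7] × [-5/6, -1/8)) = ({-1/60, 9/7} × [-5/6, -1/8]) ∪ ({3/89, 7/3} × [7/11, 9/2]) ∪ ([-1/60, 9/7] × {-5/6, -1/8}) ∪ ((-1/60, 9/7] × [-5/6, -1/8))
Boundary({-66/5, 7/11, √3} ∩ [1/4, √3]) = {7/11, √3}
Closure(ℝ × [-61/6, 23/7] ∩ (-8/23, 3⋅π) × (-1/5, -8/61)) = ({-8/23, 3⋅π} × [-1/5, -8/61]) ∪ ([-8/23, 3⋅π] × {-1/5, -8/61}) ∪ ((-8/23, 3⋅π) × (-1/5, -8/61))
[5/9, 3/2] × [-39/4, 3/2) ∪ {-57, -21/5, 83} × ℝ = ({-57, -21/5, 83} × ℝ) ∪ ([5/9, 3/2] × [-39/4, 3/2))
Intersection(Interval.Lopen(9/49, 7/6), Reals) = Interval.Lopen(9/49, 7/6)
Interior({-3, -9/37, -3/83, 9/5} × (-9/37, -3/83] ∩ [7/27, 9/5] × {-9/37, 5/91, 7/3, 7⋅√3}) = ∅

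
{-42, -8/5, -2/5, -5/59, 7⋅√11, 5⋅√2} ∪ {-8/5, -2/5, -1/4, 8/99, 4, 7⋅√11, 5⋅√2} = {-42, -8/5, -2/5, -1/4, -5/59, 8/99, 4, 7⋅√11, 5⋅√2}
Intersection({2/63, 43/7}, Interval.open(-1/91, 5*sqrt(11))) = {2/63, 43/7}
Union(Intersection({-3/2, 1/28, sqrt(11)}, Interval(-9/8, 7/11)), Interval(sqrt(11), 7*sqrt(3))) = Union({1/28}, Interval(sqrt(11), 7*sqrt(3)))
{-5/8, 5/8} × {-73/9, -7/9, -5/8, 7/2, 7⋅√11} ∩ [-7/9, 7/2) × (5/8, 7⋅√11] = {-5/8, 5/8} × {7/2, 7⋅√11}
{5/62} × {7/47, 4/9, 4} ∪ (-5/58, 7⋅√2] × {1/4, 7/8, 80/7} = ({5/62} × {7/47, 4/9, 4}) ∪ ((-5/58, 7⋅√2] × {1/4, 7/8, 80/7})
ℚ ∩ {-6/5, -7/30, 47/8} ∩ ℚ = {-6/5, -7/30, 47/8}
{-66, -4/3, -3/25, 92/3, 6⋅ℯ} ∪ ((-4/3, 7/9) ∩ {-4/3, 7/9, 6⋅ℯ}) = {-66, -4/3, -3/25, 92/3, 6⋅ℯ}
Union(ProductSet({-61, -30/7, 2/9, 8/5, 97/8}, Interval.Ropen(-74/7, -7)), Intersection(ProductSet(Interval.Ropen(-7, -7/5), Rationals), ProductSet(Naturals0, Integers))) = ProductSet({-61, -30/7, 2/9, 8/5, 97/8}, Interval.Ropen(-74/7, -7))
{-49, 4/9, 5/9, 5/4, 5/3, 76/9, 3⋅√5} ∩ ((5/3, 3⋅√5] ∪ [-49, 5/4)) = {-49, 4/9, 5/9, 3⋅√5}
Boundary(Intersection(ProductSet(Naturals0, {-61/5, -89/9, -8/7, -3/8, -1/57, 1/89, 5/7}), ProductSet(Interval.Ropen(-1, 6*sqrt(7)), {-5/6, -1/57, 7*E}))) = ProductSet(Range(0, 16, 1), {-1/57})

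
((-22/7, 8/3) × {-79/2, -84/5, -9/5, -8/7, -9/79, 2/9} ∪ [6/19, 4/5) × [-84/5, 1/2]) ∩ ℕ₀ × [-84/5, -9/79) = {0, 1, 2} × {-84/5, -9/5, -8/7}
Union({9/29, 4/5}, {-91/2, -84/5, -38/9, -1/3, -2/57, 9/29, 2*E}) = {-91/2, -84/5, -38/9, -1/3, -2/57, 9/29, 4/5, 2*E}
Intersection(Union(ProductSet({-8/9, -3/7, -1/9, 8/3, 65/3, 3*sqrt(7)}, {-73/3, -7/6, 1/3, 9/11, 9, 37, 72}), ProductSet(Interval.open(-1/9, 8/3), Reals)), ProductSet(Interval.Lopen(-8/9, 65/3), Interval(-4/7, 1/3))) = Union(ProductSet({-3/7, -1/9, 8/3, 65/3, 3*sqrt(7)}, {1/3}), ProductSet(Interval.open(-1/9, 8/3), Interval(-4/7, 1/3)))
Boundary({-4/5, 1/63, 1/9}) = {-4/5, 1/63, 1/9}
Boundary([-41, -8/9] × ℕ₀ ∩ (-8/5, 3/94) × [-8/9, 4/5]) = [-8/5, -8/9] × {0}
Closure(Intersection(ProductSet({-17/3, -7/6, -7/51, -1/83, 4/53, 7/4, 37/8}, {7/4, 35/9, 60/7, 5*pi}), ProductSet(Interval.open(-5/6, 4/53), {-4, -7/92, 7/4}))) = ProductSet({-7/51, -1/83}, {7/4})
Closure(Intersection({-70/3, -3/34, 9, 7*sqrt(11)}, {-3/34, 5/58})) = {-3/34}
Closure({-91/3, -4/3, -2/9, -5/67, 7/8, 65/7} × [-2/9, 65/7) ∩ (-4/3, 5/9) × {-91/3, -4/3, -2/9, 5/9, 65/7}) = {-2/9, -5/67} × {-2/9, 5/9}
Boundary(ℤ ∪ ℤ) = ℤ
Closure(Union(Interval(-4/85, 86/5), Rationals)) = Union(Interval(-oo, oo), Rationals)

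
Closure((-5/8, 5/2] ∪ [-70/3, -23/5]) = [-70/3, -23/5] ∪ [-5/8, 5/2]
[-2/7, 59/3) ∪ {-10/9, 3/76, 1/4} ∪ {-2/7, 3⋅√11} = {-10/9} ∪ [-2/7, 59/3)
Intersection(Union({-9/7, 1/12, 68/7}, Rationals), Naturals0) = Naturals0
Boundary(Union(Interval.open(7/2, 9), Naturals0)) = Union(Complement(Naturals0, Interval.open(7/2, 9)), {7/2})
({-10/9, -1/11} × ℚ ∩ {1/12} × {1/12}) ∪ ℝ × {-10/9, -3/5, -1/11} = ℝ × {-10/9, -3/5, -1/11}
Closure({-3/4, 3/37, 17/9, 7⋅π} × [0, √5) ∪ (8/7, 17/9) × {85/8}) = ([8/7, 17/9] × {85/8}) ∪ ({-3/4, 3/37, 17/9, 7⋅π} × [0, √5])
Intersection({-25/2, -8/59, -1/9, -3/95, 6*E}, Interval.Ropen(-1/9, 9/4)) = {-1/9, -3/95}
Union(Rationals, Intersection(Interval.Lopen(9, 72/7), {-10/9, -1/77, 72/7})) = Rationals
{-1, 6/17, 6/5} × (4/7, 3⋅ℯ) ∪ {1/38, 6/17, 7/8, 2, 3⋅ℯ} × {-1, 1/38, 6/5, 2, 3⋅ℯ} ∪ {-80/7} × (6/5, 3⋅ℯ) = ({-80/7} × (6/5, 3⋅ℯ)) ∪ ({-1, 6/17, 6/5} × (4/7, 3⋅ℯ)) ∪ ({1/38, 6/17, 7/8, 2, 3⋅ℯ} × {-1, 1/38, 6/5, 2, 3⋅ℯ})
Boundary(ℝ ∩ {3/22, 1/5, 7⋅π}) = {3/22, 1/5, 7⋅π}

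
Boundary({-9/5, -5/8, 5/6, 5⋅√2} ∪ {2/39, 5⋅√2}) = {-9/5, -5/8, 2/39, 5/6, 5⋅√2}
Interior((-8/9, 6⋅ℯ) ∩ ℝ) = (-8/9, 6⋅ℯ)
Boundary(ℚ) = ℝ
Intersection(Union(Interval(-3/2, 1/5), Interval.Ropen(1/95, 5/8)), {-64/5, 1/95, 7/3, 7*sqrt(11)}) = {1/95}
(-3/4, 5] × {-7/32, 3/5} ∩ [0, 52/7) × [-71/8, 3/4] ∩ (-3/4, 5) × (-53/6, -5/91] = [0, 5) × {-7/32}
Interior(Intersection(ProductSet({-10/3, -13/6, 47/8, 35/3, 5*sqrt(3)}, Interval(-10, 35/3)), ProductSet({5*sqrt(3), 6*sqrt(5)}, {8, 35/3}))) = EmptySet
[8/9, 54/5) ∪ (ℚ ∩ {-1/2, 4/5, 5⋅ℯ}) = {-1/2, 4/5} ∪ [8/9, 54/5)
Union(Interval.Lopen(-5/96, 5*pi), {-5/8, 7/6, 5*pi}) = Union({-5/8}, Interval.Lopen(-5/96, 5*pi))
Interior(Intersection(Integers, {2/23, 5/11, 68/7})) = EmptySet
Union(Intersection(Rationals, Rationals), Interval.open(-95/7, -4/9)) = Union(Interval(-95/7, -4/9), Rationals)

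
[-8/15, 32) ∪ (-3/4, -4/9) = (-3/4, 32)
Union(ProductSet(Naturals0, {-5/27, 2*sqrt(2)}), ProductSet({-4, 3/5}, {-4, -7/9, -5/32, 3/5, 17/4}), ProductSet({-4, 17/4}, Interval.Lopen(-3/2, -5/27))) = Union(ProductSet({-4, 3/5}, {-4, -7/9, -5/32, 3/5, 17/4}), ProductSet({-4, 17/4}, Interval.Lopen(-3/2, -5/27)), ProductSet(Naturals0, {-5/27, 2*sqrt(2)}))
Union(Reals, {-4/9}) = Reals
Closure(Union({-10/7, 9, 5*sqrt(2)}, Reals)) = Reals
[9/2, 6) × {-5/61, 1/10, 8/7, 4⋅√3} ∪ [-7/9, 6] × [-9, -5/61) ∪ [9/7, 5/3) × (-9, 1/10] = ([-7/9, 6] × [-9, -5/61)) ∪ ([9/7, 5/3) × (-9, 1/10]) ∪ ([9/2, 6) × {-5/61, 1/10, 8/7, 4⋅√3})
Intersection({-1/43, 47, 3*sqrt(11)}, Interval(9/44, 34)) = {3*sqrt(11)}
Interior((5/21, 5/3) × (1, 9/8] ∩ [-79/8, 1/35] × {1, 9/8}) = ∅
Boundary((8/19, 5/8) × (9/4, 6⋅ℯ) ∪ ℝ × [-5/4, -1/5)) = ((-∞, ∞) × {-5/4, -1/5}) ∪ ({8/19, 5/8} × [9/4, 6⋅ℯ]) ∪ ([8/19, 5/8] × {9/4, 6⋅ℯ})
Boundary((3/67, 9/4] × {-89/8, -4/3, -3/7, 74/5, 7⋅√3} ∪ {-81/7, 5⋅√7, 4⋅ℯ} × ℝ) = ({-81/7, 5⋅√7, 4⋅ℯ} × ℝ) ∪ ([3/67, 9/4] × {-89/8, -4/3, -3/7, 74/5, 7⋅√3})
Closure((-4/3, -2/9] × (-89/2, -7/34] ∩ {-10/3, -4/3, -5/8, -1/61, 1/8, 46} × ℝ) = {-5/8} × [-89/2, -7/34]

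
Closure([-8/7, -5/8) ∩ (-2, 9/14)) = [-8/7, -5/8]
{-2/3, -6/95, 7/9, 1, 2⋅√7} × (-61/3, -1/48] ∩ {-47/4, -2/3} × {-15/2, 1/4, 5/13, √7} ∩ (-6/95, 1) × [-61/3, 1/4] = ∅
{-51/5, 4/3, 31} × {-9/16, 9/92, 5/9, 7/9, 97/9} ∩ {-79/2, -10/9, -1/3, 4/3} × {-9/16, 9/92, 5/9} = {4/3} × {-9/16, 9/92, 5/9}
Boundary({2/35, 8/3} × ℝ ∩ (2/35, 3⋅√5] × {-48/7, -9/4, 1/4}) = {8/3} × {-48/7, -9/4, 1/4}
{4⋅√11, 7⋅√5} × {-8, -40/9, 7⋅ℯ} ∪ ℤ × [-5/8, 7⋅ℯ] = (ℤ × [-5/8, 7⋅ℯ]) ∪ ({4⋅√11, 7⋅√5} × {-8, -40/9, 7⋅ℯ})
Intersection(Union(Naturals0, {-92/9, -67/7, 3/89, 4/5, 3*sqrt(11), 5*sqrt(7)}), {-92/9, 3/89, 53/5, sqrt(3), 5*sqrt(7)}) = {-92/9, 3/89, 5*sqrt(7)}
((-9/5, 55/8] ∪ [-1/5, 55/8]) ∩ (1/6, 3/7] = (1/6, 3/7]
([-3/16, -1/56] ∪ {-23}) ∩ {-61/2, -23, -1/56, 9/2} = {-23, -1/56}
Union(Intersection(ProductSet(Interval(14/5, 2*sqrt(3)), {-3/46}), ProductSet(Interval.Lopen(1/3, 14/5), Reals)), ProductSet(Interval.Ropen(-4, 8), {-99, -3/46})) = ProductSet(Interval.Ropen(-4, 8), {-99, -3/46})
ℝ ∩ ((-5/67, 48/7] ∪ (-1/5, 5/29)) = (-1/5, 48/7]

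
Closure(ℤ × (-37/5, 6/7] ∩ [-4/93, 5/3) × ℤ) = {0, 1} × {-7, -6, …, 0}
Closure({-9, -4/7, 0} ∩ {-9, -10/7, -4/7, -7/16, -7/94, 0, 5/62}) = {-9, -4/7, 0}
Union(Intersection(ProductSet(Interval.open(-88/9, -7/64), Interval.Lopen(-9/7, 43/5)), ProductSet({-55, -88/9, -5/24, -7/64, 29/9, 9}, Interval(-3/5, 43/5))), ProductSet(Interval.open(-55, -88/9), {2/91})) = Union(ProductSet({-5/24}, Interval(-3/5, 43/5)), ProductSet(Interval.open(-55, -88/9), {2/91}))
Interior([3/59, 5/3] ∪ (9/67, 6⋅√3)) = (3/59, 6⋅√3)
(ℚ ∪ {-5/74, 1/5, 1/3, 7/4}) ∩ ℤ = ℤ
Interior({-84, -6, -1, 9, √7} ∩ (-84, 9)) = ∅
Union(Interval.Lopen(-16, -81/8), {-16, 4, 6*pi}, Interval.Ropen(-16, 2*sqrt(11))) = Union({6*pi}, Interval.Ropen(-16, 2*sqrt(11)))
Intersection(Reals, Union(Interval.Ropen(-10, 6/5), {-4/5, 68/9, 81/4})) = Union({68/9, 81/4}, Interval.Ropen(-10, 6/5))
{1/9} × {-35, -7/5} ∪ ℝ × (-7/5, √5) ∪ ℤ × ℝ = (ℤ × ℝ) ∪ ({1/9} × {-35, -7/5}) ∪ (ℝ × (-7/5, √5))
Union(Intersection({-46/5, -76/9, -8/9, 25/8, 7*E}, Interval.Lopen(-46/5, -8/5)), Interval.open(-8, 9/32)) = Union({-76/9}, Interval.open(-8, 9/32))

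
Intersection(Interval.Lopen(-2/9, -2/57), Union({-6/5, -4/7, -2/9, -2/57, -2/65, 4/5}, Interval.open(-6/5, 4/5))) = Interval.Lopen(-2/9, -2/57)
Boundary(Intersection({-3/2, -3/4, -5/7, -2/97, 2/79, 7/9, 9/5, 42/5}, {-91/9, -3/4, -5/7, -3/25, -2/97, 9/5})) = {-3/4, -5/7, -2/97, 9/5}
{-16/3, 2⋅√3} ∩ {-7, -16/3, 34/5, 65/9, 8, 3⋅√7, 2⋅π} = {-16/3}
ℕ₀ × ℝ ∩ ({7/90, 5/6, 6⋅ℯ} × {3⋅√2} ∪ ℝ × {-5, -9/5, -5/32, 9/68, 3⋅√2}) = ℕ₀ × {-5, -9/5, -5/32, 9/68, 3⋅√2}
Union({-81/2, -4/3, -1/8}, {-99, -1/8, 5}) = {-99, -81/2, -4/3, -1/8, 5}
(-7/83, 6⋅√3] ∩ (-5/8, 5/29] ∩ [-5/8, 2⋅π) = (-7/83, 5/29]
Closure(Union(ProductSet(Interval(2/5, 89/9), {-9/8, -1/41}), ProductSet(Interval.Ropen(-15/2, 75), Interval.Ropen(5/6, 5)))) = Union(ProductSet({-15/2, 75}, Interval(5/6, 5)), ProductSet(Interval(-15/2, 75), {5/6, 5}), ProductSet(Interval.Ropen(-15/2, 75), Interval.Ropen(5/6, 5)), ProductSet(Interval(2/5, 89/9), {-9/8, -1/41}))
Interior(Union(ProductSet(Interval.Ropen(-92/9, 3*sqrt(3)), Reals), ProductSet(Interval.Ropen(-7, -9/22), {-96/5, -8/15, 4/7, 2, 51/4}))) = ProductSet(Interval.open(-92/9, 3*sqrt(3)), Reals)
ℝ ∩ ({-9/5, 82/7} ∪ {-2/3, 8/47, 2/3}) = {-9/5, -2/3, 8/47, 2/3, 82/7}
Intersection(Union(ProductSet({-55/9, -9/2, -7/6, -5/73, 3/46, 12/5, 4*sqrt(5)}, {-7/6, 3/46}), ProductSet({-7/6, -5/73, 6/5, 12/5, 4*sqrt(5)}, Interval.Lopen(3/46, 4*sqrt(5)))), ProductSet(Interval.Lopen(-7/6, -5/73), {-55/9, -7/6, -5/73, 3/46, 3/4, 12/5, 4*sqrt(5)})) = ProductSet({-5/73}, {-7/6, 3/46, 3/4, 12/5, 4*sqrt(5)})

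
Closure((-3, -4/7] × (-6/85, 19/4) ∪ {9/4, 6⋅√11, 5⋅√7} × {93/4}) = ({-3, -4/7} × [-6/85, 19/4]) ∪ ([-3, -4/7] × {-6/85, 19/4}) ∪ ((-3, -4/7] × (-6/85, 19/4)) ∪ ({9/4, 6⋅√11, 5⋅√7} × {93/4})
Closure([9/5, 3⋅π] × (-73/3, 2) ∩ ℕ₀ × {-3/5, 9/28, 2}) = {2, 3, …, 9} × {-3/5, 9/28}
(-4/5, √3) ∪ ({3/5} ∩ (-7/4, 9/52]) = (-4/5, √3)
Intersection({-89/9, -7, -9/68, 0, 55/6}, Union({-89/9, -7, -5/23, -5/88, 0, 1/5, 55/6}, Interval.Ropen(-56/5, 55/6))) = {-89/9, -7, -9/68, 0, 55/6}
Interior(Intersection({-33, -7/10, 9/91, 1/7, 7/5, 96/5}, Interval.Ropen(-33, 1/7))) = EmptySet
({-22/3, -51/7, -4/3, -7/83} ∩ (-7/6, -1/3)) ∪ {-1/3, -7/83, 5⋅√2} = {-1/3, -7/83, 5⋅√2}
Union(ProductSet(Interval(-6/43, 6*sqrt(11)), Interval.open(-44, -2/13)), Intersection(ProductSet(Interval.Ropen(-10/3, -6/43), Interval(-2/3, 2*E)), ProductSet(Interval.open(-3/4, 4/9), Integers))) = Union(ProductSet(Interval.open(-3/4, -6/43), Range(0, 6, 1)), ProductSet(Interval(-6/43, 6*sqrt(11)), Interval.open(-44, -2/13)))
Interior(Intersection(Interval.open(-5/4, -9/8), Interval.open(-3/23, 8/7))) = EmptySet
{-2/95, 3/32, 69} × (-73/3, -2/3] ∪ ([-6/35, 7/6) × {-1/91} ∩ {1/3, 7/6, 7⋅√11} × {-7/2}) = {-2/95, 3/32, 69} × (-73/3, -2/3]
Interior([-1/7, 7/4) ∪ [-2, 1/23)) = (-2, 7/4)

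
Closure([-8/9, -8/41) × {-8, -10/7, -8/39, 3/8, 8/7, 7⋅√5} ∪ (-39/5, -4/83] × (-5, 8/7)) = ({-39/5, -4/83} × [-5, 8/7]) ∪ ([-39/5, -4/83] × {-5, 8/7}) ∪ ((-39/5, -4/83] × (-5, 8/7)) ∪ ([-8/9, -8/41] × {-8, 8/7, 7⋅√5}) ∪ ([-8/9, -8/41) × {-8, -10/7, -8/39, 3/8, 8/7, 7⋅√5})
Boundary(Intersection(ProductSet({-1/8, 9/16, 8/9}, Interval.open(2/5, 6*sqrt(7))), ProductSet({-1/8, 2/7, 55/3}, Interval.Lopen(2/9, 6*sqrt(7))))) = ProductSet({-1/8}, Interval(2/5, 6*sqrt(7)))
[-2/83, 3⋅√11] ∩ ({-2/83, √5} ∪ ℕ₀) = {-2/83, √5} ∪ {0, 1, …, 9}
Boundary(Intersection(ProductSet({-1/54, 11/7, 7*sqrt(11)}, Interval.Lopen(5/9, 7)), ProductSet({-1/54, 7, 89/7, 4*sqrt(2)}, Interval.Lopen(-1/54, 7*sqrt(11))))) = ProductSet({-1/54}, Interval(5/9, 7))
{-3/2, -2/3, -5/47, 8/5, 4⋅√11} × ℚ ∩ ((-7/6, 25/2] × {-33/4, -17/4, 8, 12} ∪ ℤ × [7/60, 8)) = {-2/3, -5/47, 8/5} × {-33/4, -17/4, 8, 12}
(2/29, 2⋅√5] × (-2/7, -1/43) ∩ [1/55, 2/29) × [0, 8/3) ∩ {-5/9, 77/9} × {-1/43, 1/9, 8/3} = ∅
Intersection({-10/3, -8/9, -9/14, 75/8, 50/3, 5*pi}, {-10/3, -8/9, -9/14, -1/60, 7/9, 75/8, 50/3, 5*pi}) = {-10/3, -8/9, -9/14, 75/8, 50/3, 5*pi}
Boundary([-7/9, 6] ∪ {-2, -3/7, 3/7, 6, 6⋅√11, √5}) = {-2, -7/9, 6, 6⋅√11}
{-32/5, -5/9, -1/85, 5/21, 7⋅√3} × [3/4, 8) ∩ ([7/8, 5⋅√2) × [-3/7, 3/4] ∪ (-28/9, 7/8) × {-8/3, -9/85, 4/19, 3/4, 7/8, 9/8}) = {-5/9, -1/85, 5/21} × {3/4, 7/8, 9/8}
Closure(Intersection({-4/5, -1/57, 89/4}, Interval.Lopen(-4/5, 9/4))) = {-1/57}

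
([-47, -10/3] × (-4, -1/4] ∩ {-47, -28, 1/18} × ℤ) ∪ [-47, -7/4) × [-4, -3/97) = [-47, -7/4) × [-4, -3/97)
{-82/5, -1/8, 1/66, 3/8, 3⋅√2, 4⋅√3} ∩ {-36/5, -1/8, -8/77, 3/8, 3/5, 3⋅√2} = {-1/8, 3/8, 3⋅√2}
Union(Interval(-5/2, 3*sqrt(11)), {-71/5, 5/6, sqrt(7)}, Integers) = Union({-71/5}, Integers, Interval(-5/2, 3*sqrt(11)))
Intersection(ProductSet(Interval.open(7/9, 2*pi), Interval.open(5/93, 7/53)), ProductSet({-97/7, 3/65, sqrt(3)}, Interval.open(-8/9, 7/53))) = ProductSet({sqrt(3)}, Interval.open(5/93, 7/53))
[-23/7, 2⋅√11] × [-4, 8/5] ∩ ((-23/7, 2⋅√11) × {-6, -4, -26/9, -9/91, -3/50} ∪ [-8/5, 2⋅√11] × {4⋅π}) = (-23/7, 2⋅√11) × {-4, -26/9, -9/91, -3/50}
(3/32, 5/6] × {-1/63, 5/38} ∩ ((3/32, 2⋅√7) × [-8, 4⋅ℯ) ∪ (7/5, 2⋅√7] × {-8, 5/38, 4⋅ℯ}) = (3/32, 5/6] × {-1/63, 5/38}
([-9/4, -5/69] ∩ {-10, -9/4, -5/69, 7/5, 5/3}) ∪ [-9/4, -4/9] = [-9/4, -4/9] ∪ {-5/69}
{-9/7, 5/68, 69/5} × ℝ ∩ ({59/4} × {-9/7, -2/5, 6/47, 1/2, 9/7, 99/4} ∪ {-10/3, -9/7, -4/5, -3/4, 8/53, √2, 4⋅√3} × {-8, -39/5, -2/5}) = {-9/7} × {-8, -39/5, -2/5}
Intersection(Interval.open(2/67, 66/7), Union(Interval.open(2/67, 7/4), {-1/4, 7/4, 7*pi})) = Interval.Lopen(2/67, 7/4)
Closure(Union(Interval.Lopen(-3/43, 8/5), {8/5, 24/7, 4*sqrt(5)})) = Union({24/7, 4*sqrt(5)}, Interval(-3/43, 8/5))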